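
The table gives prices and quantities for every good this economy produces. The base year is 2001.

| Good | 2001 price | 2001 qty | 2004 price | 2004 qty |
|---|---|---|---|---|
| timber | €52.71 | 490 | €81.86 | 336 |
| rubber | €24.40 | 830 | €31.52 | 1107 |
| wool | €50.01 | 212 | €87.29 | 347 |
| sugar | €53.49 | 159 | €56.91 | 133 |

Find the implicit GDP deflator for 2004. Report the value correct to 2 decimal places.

Nominal GDP 2004 = 81.86·336 + 31.52·1107 + 87.29·347 + 56.91·133 = 100256.26.
Real GDP 2004 (at 2001 prices) = 52.71·336 + 24.40·1107 + 50.01·347 + 53.49·133 = 69189.00.
Deflator = Nominal/Real × 100 = 100256.26/69189.00 × 100 = 144.902.

144.90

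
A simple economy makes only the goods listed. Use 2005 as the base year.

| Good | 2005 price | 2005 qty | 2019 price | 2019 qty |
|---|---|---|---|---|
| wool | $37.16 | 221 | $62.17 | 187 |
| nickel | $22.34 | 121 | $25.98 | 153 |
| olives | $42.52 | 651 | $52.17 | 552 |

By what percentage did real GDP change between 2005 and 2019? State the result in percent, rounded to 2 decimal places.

-12.33%

Real GDP 2005 = Nominal GDP 2005 = 37.16·221 + 22.34·121 + 42.52·651 = 38596.02.
Real GDP 2019 (at 2005 prices) = 37.16·187 + 22.34·153 + 42.52·552 = 33837.98.
Real growth = 33837.98/38596.02 − 1 = -0.1233.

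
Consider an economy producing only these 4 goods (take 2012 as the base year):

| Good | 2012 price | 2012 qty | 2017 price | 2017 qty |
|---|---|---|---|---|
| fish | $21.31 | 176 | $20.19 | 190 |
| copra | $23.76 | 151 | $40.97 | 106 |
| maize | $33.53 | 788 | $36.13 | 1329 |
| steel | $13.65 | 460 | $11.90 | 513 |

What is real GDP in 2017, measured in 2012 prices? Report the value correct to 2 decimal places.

$58131.28

Real GDP 2017 = Σ (p_2012 × q_2017) = 21.31·190 + 23.76·106 + 33.53·1329 + 13.65·513 = 58131.28.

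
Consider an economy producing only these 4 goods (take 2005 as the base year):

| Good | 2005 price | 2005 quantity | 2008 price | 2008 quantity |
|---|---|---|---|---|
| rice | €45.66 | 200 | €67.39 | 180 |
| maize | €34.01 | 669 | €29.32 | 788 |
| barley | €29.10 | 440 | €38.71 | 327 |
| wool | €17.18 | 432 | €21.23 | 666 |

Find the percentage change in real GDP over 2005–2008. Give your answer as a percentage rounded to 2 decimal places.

7.42%

Real GDP 2005 = Nominal GDP 2005 = 45.66·200 + 34.01·669 + 29.10·440 + 17.18·432 = 52110.45.
Real GDP 2008 (at 2005 prices) = 45.66·180 + 34.01·788 + 29.10·327 + 17.18·666 = 55976.26.
Real growth = 55976.26/52110.45 − 1 = 0.0742.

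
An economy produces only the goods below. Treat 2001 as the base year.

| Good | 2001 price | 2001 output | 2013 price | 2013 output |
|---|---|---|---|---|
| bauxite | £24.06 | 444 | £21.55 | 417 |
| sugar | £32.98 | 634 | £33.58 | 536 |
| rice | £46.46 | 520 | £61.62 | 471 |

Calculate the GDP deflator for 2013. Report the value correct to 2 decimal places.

Nominal GDP 2013 = 21.55·417 + 33.58·536 + 61.62·471 = 56008.25.
Real GDP 2013 (at 2001 prices) = 24.06·417 + 32.98·536 + 46.46·471 = 49592.96.
Deflator = Nominal/Real × 100 = 56008.25/49592.96 × 100 = 112.936.

112.94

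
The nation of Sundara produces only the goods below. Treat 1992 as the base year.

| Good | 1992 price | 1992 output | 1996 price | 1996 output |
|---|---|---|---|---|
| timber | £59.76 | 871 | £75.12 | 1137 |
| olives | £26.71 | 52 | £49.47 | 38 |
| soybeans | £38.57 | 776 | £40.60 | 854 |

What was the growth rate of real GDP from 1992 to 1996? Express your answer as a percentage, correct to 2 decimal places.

Real GDP 1992 = Nominal GDP 1992 = 59.76·871 + 26.71·52 + 38.57·776 = 83370.20.
Real GDP 1996 (at 1992 prices) = 59.76·1137 + 26.71·38 + 38.57·854 = 101900.88.
Real growth = 101900.88/83370.20 − 1 = 0.2223.

22.23%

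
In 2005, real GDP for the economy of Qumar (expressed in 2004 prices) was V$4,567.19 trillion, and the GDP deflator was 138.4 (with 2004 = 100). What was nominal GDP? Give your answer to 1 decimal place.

V$6,321.0 trillion

Nominal GDP = Real × (GDP deflator/100) = 4567.19 × 1.384 = 6320.99.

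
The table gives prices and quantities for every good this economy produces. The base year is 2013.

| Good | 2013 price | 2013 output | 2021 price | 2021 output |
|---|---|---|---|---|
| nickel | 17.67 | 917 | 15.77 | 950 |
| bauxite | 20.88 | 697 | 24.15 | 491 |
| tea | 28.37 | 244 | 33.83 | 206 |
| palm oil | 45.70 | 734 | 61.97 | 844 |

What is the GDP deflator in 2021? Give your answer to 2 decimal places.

120.51

Nominal GDP 2021 = 15.77·950 + 24.15·491 + 33.83·206 + 61.97·844 = 86110.81.
Real GDP 2021 (at 2013 prices) = 17.67·950 + 20.88·491 + 28.37·206 + 45.70·844 = 71453.60.
Deflator = Nominal/Real × 100 = 86110.81/71453.60 × 100 = 120.513.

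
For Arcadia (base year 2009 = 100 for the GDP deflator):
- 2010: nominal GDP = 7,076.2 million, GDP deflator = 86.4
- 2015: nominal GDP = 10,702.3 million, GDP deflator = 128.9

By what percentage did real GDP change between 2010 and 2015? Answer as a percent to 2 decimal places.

1.38%

Real GDP 2010 = 7076.2 / 0.864 = 8190.05.
Real GDP 2015 = 10702.3 / 1.289 = 8302.79.
Real growth = 8302.79 / 8190.05 − 1 = 0.0138.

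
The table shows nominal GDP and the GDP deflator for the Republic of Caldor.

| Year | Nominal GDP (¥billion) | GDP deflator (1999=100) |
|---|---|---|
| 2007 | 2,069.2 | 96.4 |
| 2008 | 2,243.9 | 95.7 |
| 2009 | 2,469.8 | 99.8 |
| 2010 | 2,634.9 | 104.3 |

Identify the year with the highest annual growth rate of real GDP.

2008

2008: real = 2243.9/0.957 = 2344.72; growth vs 2007 (2146.47) = 9.24%.
2009: real = 2469.8/0.998 = 2474.75; growth vs 2008 (2344.72) = 5.55%.
2010: real = 2634.9/1.043 = 2526.27; growth vs 2009 (2474.75) = 2.08%.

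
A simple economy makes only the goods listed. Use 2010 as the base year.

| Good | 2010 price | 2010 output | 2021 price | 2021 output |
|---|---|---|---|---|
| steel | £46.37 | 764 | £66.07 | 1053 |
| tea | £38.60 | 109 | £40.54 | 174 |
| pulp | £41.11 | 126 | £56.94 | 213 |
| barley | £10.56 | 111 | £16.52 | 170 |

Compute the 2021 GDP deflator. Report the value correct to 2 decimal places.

Nominal GDP 2021 = 66.07·1053 + 40.54·174 + 56.94·213 + 16.52·170 = 91562.29.
Real GDP 2021 (at 2010 prices) = 46.37·1053 + 38.60·174 + 41.11·213 + 10.56·170 = 66095.64.
Deflator = Nominal/Real × 100 = 91562.29/66095.64 × 100 = 138.530.

138.53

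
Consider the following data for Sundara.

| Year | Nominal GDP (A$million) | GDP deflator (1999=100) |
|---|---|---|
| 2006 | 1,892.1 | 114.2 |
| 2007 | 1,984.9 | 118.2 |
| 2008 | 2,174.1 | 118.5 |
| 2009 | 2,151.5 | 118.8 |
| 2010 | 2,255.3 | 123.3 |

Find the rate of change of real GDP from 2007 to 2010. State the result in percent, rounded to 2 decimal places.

Real GDP 2007 = 1984.9/1.182 = 1679.27.
Real GDP 2010 = 2255.3/1.233 = 1829.12.
Change = 1829.12/1679.27 − 1 = 0.0892.

8.92%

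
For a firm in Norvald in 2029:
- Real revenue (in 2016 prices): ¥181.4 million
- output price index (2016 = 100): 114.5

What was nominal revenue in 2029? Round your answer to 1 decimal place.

Nominal revenue = Real × (output price index/100) = 181.4 × 1.145 = 207.70.

¥207.7 million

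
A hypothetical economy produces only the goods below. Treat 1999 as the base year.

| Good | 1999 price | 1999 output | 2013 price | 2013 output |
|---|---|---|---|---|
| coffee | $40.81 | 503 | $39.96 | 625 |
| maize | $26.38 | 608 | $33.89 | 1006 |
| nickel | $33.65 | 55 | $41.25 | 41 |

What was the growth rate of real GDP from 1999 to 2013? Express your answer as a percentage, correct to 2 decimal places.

Real GDP 1999 = Nominal GDP 1999 = 40.81·503 + 26.38·608 + 33.65·55 = 38417.22.
Real GDP 2013 (at 1999 prices) = 40.81·625 + 26.38·1006 + 33.65·41 = 53424.18.
Real growth = 53424.18/38417.22 − 1 = 0.3906.

39.06%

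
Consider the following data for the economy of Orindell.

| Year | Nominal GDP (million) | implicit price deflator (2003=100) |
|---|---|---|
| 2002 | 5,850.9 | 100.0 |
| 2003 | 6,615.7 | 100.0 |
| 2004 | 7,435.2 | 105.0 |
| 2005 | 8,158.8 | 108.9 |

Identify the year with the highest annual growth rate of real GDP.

2003: real = 6615.7/1.000 = 6615.70; growth vs 2002 (5850.90) = 13.07%.
2004: real = 7435.2/1.050 = 7081.14; growth vs 2003 (6615.70) = 7.04%.
2005: real = 8158.8/1.089 = 7492.01; growth vs 2004 (7081.14) = 5.80%.

2003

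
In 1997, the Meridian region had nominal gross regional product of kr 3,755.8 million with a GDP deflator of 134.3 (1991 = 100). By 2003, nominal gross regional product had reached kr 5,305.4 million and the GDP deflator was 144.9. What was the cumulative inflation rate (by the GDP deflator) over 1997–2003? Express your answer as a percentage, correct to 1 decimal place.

Price-level change = 144.9 / 134.3 − 1 = 0.0789.

7.9%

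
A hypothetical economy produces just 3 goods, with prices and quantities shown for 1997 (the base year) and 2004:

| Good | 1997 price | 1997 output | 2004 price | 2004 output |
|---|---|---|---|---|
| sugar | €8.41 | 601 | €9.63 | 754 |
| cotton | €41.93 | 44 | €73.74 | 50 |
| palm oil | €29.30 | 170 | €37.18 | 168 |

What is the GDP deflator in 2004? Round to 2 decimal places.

128.70

Nominal GDP 2004 = 9.63·754 + 73.74·50 + 37.18·168 = 17194.26.
Real GDP 2004 (at 1997 prices) = 8.41·754 + 41.93·50 + 29.30·168 = 13360.04.
Deflator = Nominal/Real × 100 = 17194.26/13360.04 × 100 = 128.699.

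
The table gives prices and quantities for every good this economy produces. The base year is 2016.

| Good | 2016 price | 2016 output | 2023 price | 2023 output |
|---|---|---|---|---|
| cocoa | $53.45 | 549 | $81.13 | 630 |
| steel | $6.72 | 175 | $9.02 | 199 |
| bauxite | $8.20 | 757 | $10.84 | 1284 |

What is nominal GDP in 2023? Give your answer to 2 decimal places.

Nominal GDP 2023 = Σ (p_2023 × q_2023) = 81.13·630 + 9.02·199 + 10.84·1284 = 66825.44.

$66825.44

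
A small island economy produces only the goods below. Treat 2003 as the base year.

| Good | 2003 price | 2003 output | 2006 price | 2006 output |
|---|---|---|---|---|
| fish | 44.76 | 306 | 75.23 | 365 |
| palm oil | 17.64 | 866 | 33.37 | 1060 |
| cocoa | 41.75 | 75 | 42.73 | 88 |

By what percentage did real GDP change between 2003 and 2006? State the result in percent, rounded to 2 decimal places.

20.58%

Real GDP 2003 = Nominal GDP 2003 = 44.76·306 + 17.64·866 + 41.75·75 = 32104.05.
Real GDP 2006 (at 2003 prices) = 44.76·365 + 17.64·1060 + 41.75·88 = 38709.80.
Real growth = 38709.80/32104.05 − 1 = 0.2058.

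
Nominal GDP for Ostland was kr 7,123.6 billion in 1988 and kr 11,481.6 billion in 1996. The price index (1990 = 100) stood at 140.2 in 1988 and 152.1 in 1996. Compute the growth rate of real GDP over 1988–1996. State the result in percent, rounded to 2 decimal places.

48.57%

Real GDP 1988 = 7123.6 / 1.402 = 5081.03.
Real GDP 1996 = 11481.6 / 1.521 = 7548.72.
Real growth = 7548.72 / 5081.03 − 1 = 0.4857.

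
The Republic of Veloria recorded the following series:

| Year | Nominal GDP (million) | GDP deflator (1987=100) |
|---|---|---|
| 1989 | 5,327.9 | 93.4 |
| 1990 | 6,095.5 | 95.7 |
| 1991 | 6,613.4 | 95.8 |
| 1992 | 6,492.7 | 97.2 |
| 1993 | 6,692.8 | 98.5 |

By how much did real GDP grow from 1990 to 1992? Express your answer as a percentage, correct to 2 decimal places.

Real GDP 1990 = 6095.5/0.957 = 6369.38.
Real GDP 1992 = 6492.7/0.972 = 6679.73.
Change = 6679.73/6369.38 − 1 = 0.0487.

4.87%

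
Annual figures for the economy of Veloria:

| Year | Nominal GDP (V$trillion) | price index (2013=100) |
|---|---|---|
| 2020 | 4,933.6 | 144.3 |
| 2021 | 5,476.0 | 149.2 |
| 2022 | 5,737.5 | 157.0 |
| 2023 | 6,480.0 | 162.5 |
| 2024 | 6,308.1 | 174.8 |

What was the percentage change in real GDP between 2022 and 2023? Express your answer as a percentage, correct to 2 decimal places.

9.12%

Real GDP 2022 = 5737.5/1.570 = 3654.46.
Real GDP 2023 = 6480.0/1.625 = 3987.69.
Change = 3987.69/3654.46 − 1 = 0.0912.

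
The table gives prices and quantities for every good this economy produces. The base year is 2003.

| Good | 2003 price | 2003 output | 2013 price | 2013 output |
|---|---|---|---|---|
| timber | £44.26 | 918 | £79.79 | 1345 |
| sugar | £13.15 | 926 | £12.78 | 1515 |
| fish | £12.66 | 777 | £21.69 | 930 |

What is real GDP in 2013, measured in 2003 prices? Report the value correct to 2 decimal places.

£91225.75

Real GDP 2013 = Σ (p_2003 × q_2013) = 44.26·1345 + 13.15·1515 + 12.66·930 = 91225.75.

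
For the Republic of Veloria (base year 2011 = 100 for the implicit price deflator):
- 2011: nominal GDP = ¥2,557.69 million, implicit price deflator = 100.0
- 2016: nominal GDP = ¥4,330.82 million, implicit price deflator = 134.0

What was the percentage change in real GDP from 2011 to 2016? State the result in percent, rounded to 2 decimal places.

26.36%

Deflate each year: 2011 → 2557.69/1.000 = 2557.69; 2016 → 4330.82/1.340 = 3231.96.
So real GDP changed by 3231.96/2557.69 − 1 = 0.2636, i.e. 26.36%.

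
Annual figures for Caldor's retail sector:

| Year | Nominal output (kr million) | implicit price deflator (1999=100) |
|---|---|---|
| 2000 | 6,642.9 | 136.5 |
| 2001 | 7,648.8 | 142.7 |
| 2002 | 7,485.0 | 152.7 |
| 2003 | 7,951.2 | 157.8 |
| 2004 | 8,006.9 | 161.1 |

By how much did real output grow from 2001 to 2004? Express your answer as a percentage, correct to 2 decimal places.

Real output 2001 = 7648.8/1.427 = 5360.06.
Real output 2004 = 8006.9/1.611 = 4970.14.
Change = 4970.14/5360.06 − 1 = -0.0727.

-7.27%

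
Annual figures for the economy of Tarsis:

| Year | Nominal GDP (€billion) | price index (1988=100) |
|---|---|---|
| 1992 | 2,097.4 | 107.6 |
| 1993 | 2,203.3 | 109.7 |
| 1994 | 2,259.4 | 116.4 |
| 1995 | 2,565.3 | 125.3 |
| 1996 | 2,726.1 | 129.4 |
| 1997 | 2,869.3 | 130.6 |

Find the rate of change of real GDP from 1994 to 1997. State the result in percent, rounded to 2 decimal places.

13.19%

Real GDP 1994 = 2259.4/1.164 = 1941.07.
Real GDP 1997 = 2869.3/1.306 = 2197.01.
Change = 2197.01/1941.07 − 1 = 0.1319.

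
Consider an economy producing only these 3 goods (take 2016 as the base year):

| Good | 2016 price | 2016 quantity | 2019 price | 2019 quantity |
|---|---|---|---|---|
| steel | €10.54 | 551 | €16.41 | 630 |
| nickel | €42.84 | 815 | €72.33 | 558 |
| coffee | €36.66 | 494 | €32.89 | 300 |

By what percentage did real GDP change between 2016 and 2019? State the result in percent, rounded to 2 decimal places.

-29.39%

Real GDP 2016 = Nominal GDP 2016 = 10.54·551 + 42.84·815 + 36.66·494 = 58832.18.
Real GDP 2019 (at 2016 prices) = 10.54·630 + 42.84·558 + 36.66·300 = 41542.92.
Real growth = 41542.92/58832.18 − 1 = -0.2939.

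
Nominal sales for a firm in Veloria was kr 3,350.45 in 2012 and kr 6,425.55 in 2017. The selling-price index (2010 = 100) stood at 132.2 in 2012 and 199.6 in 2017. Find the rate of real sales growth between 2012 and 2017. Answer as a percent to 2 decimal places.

Real sales 2012 = 3350.45 / 1.322 = 2534.38.
Real sales 2017 = 6425.55 / 1.996 = 3219.21.
Real growth = 3219.21 / 2534.38 − 1 = 0.2702.

27.02%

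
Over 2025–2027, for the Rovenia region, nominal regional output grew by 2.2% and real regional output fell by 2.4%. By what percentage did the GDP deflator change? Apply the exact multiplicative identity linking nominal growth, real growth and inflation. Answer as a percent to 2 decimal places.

(1 + g_nom) = (1 + g_real)(1 + π), so π = 1.0220 / 0.9760 − 1 = 0.04713.

4.71%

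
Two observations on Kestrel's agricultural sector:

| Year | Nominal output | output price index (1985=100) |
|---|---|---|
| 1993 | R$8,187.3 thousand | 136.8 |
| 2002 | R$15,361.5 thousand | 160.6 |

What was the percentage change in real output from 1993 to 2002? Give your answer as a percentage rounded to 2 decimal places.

59.82%

Deflate each year: 1993 → 8187.3/1.368 = 5984.87; 2002 → 15361.5/1.606 = 9565.07.
So real output changed by 9565.07/5984.87 − 1 = 0.5982, i.e. 59.82%.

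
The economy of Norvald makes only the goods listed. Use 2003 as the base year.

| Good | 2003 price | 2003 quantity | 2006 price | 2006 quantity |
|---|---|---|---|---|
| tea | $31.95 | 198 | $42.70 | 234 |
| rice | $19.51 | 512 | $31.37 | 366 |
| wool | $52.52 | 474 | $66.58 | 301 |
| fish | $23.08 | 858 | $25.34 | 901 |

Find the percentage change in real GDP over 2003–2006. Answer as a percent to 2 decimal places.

-16.05%

Real GDP 2003 = Nominal GDP 2003 = 31.95·198 + 19.51·512 + 52.52·474 + 23.08·858 = 61012.34.
Real GDP 2006 (at 2003 prices) = 31.95·234 + 19.51·366 + 52.52·301 + 23.08·901 = 51220.56.
Real growth = 51220.56/61012.34 − 1 = -0.1605.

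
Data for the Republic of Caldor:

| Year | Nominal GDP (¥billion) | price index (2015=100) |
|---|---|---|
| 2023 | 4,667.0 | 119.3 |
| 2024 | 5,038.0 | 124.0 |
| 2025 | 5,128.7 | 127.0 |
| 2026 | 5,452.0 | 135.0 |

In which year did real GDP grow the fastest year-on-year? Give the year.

2024: real = 5038.0/1.240 = 4062.90; growth vs 2023 (3911.99) = 3.86%.
2025: real = 5128.7/1.270 = 4038.35; growth vs 2024 (4062.90) = -0.60%.
2026: real = 5452.0/1.350 = 4038.52; growth vs 2025 (4038.35) = 0.00%.

2024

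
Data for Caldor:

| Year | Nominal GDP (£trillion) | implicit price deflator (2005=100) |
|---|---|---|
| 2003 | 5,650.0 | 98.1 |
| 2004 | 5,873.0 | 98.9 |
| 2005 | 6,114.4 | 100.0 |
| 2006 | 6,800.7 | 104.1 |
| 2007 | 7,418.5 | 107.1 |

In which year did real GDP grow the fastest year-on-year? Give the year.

2004: real = 5873.0/0.989 = 5938.32; growth vs 2003 (5759.43) = 3.11%.
2005: real = 6114.4/1.000 = 6114.40; growth vs 2004 (5938.32) = 2.97%.
2006: real = 6800.7/1.041 = 6532.85; growth vs 2005 (6114.40) = 6.84%.
2007: real = 7418.5/1.071 = 6926.70; growth vs 2006 (6532.85) = 6.03%.

2006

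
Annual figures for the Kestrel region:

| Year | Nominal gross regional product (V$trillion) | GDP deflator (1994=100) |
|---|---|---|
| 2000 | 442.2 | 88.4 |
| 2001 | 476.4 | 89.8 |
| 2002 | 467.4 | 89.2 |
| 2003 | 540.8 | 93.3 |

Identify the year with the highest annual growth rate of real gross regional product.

2001: real = 476.4/0.898 = 530.51; growth vs 2000 (500.23) = 6.05%.
2002: real = 467.4/0.892 = 523.99; growth vs 2001 (530.51) = -1.23%.
2003: real = 540.8/0.933 = 579.64; growth vs 2002 (523.99) = 10.62%.

2003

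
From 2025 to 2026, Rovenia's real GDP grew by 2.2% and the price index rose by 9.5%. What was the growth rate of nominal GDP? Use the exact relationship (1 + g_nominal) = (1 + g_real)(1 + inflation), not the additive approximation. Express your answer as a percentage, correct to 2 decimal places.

11.91%

(1 + g_nom) = (1 + g_real)(1 + π) = 1.0220 × 1.0950 = 1.11909.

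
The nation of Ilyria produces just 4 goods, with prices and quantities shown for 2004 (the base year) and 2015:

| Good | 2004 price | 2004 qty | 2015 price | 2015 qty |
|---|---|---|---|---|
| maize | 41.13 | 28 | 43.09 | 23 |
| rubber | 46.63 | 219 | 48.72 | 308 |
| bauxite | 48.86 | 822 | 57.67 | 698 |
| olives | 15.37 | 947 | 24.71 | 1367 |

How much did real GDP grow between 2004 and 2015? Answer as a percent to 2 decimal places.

6.57%

Real GDP 2004 = Nominal GDP 2004 = 41.13·28 + 46.63·219 + 48.86·822 + 15.37·947 = 66081.92.
Real GDP 2015 (at 2004 prices) = 41.13·23 + 46.63·308 + 48.86·698 + 15.37·1367 = 70423.10.
Real growth = 70423.10/66081.92 − 1 = 0.0657.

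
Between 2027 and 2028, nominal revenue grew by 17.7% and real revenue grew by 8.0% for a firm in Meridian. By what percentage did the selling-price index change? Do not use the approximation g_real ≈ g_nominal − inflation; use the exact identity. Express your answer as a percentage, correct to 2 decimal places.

(1 + g_nom) = (1 + g_real)(1 + π), so π = 1.1770 / 1.0800 − 1 = 0.08981.

8.98%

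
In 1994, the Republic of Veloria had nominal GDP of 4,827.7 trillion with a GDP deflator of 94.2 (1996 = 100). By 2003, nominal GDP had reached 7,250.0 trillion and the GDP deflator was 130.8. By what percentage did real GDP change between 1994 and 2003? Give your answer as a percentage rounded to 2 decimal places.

Real GDP 1994 = 4827.7 / 0.942 = 5124.95.
Real GDP 2003 = 7250.0 / 1.308 = 5542.81.
Real growth = 5542.81 / 5124.95 − 1 = 0.0815.

8.15%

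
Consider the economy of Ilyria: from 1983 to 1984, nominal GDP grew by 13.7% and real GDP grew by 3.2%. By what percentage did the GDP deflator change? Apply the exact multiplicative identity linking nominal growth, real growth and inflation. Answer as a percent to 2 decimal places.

10.17%

(1 + g_nom) = (1 + g_real)(1 + π), so π = 1.1370 / 1.0320 − 1 = 0.10174.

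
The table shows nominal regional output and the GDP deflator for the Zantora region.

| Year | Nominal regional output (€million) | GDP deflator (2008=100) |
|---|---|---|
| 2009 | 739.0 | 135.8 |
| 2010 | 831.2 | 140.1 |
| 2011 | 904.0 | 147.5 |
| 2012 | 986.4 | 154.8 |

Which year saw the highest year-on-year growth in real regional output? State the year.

2010: real = 831.2/1.401 = 593.29; growth vs 2009 (544.18) = 9.02%.
2011: real = 904.0/1.475 = 612.88; growth vs 2010 (593.29) = 3.30%.
2012: real = 986.4/1.548 = 637.21; growth vs 2011 (612.88) = 3.97%.

2010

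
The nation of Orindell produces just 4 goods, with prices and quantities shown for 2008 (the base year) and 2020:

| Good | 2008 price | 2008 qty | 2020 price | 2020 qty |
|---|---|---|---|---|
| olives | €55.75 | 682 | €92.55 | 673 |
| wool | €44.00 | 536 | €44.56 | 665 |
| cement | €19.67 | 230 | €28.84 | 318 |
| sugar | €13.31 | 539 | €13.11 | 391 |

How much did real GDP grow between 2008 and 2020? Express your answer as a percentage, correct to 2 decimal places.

Real GDP 2008 = Nominal GDP 2008 = 55.75·682 + 44.00·536 + 19.67·230 + 13.31·539 = 73303.69.
Real GDP 2020 (at 2008 prices) = 55.75·673 + 44.00·665 + 19.67·318 + 13.31·391 = 78239.02.
Real growth = 78239.02/73303.69 − 1 = 0.0673.

6.73%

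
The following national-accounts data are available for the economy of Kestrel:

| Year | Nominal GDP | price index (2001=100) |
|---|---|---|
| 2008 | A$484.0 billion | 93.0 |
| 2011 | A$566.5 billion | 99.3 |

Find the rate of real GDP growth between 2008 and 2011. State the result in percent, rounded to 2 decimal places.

9.62%

Real GDP 2008 = 484.0 / 0.930 = 520.43.
Real GDP 2011 = 566.5 / 0.993 = 570.49.
Real growth = 570.49 / 520.43 − 1 = 0.0962.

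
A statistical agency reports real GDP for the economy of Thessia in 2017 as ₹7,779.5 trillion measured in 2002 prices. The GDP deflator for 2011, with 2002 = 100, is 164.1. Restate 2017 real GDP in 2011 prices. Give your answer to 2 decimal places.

Real GDP in 2011 prices = Real GDP in 2002 prices × (P_2011/P_2002) = 7779.5 × 1.641 = 12766.16.

₹12,766.16 trillion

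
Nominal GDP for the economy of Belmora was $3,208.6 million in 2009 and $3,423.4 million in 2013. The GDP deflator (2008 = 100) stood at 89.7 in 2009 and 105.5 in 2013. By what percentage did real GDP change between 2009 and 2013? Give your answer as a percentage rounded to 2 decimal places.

Deflate each year: 2009 → 3208.6/0.897 = 3577.03; 2013 → 3423.4/1.055 = 3244.93.
So real GDP changed by 3244.93/3577.03 − 1 = -0.0928, i.e. -9.28%.

-9.28%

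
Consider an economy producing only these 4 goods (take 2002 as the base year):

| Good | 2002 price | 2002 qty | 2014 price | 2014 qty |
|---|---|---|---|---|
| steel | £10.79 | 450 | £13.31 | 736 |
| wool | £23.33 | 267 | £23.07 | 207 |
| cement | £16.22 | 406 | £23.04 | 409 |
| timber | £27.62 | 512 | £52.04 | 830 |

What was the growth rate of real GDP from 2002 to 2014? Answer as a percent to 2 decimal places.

33.06%

Real GDP 2002 = Nominal GDP 2002 = 10.79·450 + 23.33·267 + 16.22·406 + 27.62·512 = 31811.37.
Real GDP 2014 (at 2002 prices) = 10.79·736 + 23.33·207 + 16.22·409 + 27.62·830 = 42329.33.
Real growth = 42329.33/31811.37 − 1 = 0.3306.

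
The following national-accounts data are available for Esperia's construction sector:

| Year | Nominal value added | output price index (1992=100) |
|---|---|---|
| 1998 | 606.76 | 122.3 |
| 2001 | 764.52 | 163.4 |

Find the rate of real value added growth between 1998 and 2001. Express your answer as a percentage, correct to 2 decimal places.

Deflate each year: 1998 → 606.76/1.223 = 496.12; 2001 → 764.52/1.634 = 467.88.
So real value added changed by 467.88/496.12 − 1 = -0.0569, i.e. -5.69%.

-5.69%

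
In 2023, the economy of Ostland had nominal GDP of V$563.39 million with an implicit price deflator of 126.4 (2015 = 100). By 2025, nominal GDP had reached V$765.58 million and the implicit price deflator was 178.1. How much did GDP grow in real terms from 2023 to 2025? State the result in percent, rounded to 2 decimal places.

-3.56%

Real GDP 2023 = 563.39 / 1.264 = 445.72.
Real GDP 2025 = 765.58 / 1.781 = 429.86.
Real growth = 429.86 / 445.72 − 1 = -0.0356.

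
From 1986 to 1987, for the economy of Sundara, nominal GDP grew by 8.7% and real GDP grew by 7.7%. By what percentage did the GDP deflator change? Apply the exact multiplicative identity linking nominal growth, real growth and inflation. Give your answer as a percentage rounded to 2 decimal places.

0.93%

(1 + g_nom) = (1 + g_real)(1 + π), so π = 1.0870 / 1.0770 − 1 = 0.00929.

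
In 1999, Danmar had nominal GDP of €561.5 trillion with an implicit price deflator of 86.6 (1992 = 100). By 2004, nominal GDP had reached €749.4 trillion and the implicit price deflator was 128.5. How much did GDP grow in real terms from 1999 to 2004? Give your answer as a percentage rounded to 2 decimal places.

-10.05%

Real GDP 1999 = 561.5 / 0.866 = 648.38.
Real GDP 2004 = 749.4 / 1.285 = 583.19.
Real growth = 583.19 / 648.38 − 1 = -0.1005.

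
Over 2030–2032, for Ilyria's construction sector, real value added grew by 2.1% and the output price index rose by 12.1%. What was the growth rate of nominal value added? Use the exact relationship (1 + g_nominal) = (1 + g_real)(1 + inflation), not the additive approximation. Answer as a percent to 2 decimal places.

14.45%

(1 + g_nom) = (1 + g_real)(1 + π) = 1.0210 × 1.1210 = 1.14454.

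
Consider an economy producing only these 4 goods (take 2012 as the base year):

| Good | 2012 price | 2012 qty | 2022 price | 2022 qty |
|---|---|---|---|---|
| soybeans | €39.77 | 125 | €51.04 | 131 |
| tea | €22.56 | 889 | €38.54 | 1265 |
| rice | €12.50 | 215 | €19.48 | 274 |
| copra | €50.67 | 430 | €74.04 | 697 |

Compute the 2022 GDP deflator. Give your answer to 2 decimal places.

155.03

Nominal GDP 2022 = 51.04·131 + 38.54·1265 + 19.48·274 + 74.04·697 = 112382.74.
Real GDP 2022 (at 2012 prices) = 39.77·131 + 22.56·1265 + 12.50·274 + 50.67·697 = 72490.26.
Deflator = Nominal/Real × 100 = 112382.74/72490.26 × 100 = 155.032.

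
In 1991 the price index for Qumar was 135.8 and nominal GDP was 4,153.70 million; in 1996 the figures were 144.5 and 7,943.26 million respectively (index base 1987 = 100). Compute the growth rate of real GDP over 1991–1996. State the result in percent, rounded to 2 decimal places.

79.72%

Deflate each year: 1991 → 4153.70/1.358 = 3058.69; 1996 → 7943.26/1.445 = 5497.07.
So real GDP changed by 5497.07/3058.69 − 1 = 0.7972, i.e. 79.72%.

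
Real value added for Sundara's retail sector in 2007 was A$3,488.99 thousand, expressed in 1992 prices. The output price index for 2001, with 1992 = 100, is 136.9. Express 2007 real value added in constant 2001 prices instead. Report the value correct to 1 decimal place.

A$4,776.4 thousand

Real value added in 2001 prices = Real value added in 1992 prices × (P_2001/P_1992) = 3488.99 × 1.369 = 4776.43.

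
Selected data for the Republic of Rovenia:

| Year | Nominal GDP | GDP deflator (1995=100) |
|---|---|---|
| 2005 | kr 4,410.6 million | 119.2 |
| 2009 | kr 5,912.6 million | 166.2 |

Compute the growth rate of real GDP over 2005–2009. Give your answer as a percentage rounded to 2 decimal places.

-3.86%

Real GDP 2005 = 4410.6 / 1.192 = 3700.17.
Real GDP 2009 = 5912.6 / 1.662 = 3557.52.
Real growth = 3557.52 / 3700.17 − 1 = -0.0386.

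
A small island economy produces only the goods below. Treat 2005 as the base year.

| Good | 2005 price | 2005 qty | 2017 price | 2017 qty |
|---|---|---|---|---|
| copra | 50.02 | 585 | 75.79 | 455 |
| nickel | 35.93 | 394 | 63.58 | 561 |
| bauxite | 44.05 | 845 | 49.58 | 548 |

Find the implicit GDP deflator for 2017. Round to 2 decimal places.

Nominal GDP 2017 = 75.79·455 + 63.58·561 + 49.58·548 = 97322.67.
Real GDP 2017 (at 2005 prices) = 50.02·455 + 35.93·561 + 44.05·548 = 67055.23.
Deflator = Nominal/Real × 100 = 97322.67/67055.23 × 100 = 145.138.

145.14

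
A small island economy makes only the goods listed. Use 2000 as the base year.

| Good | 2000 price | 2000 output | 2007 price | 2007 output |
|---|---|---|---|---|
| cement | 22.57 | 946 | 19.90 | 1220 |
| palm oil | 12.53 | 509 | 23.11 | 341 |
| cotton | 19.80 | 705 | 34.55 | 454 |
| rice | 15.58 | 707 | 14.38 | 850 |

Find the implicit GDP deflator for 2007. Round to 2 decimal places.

111.15

Nominal GDP 2007 = 19.90·1220 + 23.11·341 + 34.55·454 + 14.38·850 = 60067.21.
Real GDP 2007 (at 2000 prices) = 22.57·1220 + 12.53·341 + 19.80·454 + 15.58·850 = 54040.33.
Deflator = Nominal/Real × 100 = 60067.21/54040.33 × 100 = 111.153.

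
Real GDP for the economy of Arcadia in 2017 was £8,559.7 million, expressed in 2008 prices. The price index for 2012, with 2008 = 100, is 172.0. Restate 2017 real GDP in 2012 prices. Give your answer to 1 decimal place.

£14,722.7 million

Real GDP in 2012 prices = Real GDP in 2008 prices × (P_2012/P_2008) = 8559.7 × 1.720 = 14722.68.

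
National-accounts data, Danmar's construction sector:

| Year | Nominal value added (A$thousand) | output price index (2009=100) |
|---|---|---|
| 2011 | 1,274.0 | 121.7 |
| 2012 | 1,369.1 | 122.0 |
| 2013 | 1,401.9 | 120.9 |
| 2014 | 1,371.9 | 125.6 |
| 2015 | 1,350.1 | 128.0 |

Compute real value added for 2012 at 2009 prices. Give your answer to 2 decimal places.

A$1,122.21 thousand

Real value added 2012 = 1369.1 / 1.220 = 1122.21.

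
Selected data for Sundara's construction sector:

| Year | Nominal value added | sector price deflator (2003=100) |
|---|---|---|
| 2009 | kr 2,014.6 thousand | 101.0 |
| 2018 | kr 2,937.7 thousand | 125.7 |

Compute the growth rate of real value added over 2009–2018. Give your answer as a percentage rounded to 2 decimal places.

Deflate each year: 2009 → 2014.6/1.010 = 1994.65; 2018 → 2937.7/1.257 = 2337.07.
So real value added changed by 2337.07/1994.65 − 1 = 0.1717, i.e. 17.17%.

17.17%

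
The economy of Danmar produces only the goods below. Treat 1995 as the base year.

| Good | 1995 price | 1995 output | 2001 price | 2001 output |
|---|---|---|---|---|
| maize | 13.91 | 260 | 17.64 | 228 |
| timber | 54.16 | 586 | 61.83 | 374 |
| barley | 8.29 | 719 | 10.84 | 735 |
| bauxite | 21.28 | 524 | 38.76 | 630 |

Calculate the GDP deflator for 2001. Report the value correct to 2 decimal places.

Nominal GDP 2001 = 17.64·228 + 61.83·374 + 10.84·735 + 38.76·630 = 59532.54.
Real GDP 2001 (at 1995 prices) = 13.91·228 + 54.16·374 + 8.29·735 + 21.28·630 = 42926.87.
Deflator = Nominal/Real × 100 = 59532.54/42926.87 × 100 = 138.684.

138.68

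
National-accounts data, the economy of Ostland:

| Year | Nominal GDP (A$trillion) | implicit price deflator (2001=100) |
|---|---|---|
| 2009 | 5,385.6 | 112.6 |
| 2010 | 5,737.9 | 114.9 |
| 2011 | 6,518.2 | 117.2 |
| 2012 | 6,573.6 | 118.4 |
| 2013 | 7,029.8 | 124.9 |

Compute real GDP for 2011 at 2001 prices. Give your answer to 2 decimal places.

Real GDP 2011 = 6518.2 / 1.172 = 5561.60.

A$5,561.60 trillion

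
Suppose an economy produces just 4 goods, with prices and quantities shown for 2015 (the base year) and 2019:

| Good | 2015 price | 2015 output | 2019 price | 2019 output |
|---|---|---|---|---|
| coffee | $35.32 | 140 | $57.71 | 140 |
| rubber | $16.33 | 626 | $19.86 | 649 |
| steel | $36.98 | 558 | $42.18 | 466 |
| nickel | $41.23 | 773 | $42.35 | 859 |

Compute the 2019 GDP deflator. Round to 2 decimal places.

Nominal GDP 2019 = 57.71·140 + 19.86·649 + 42.18·466 + 42.35·859 = 77003.07.
Real GDP 2019 (at 2015 prices) = 35.32·140 + 16.33·649 + 36.98·466 + 41.23·859 = 68192.22.
Deflator = Nominal/Real × 100 = 77003.07/68192.22 × 100 = 112.921.

112.92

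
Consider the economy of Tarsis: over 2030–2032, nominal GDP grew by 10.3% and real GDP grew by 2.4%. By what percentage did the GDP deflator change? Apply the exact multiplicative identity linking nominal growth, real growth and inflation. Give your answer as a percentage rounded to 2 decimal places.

7.71%

(1 + g_nom) = (1 + g_real)(1 + π), so π = 1.1030 / 1.0240 − 1 = 0.07715.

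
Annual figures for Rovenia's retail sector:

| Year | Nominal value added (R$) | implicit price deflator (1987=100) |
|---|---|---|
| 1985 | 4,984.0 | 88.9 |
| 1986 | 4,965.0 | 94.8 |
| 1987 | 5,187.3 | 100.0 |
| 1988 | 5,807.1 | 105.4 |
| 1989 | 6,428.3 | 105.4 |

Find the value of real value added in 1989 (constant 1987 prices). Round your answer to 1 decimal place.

R$6,099.0

Real value added 1989 = 6428.3 / 1.054 = 6098.96.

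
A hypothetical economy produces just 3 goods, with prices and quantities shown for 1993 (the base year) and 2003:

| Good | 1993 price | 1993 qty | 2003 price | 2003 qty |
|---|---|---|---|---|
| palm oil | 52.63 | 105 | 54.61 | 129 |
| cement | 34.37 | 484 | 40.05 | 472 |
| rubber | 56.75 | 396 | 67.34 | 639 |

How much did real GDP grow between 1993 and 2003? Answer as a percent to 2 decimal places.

Real GDP 1993 = Nominal GDP 1993 = 52.63·105 + 34.37·484 + 56.75·396 = 44634.23.
Real GDP 2003 (at 1993 prices) = 52.63·129 + 34.37·472 + 56.75·639 = 59275.16.
Real growth = 59275.16/44634.23 − 1 = 0.3280.

32.80%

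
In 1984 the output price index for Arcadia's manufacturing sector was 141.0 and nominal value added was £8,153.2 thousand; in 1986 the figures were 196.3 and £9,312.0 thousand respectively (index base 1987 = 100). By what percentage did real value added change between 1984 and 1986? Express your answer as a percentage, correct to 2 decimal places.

Deflate each year: 1984 → 8153.2/1.410 = 5782.41; 1986 → 9312.0/1.963 = 4743.76.
So real value added changed by 4743.76/5782.41 − 1 = -0.1796, i.e. -17.96%.

-17.96%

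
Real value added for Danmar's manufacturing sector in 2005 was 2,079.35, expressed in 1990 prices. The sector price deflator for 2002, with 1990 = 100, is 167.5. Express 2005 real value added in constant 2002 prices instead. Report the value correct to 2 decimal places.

3,482.91

Real value added in 2002 prices = Real value added in 1990 prices × (P_2002/P_1990) = 2079.35 × 1.675 = 3482.91.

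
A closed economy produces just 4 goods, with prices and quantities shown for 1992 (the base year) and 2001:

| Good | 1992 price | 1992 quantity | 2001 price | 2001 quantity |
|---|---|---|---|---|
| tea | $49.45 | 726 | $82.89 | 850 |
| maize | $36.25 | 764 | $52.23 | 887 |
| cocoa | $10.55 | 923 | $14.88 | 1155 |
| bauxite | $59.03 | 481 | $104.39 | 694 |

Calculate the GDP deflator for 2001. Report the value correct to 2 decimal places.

162.10

Nominal GDP 2001 = 82.89·850 + 52.23·887 + 14.88·1155 + 104.39·694 = 206417.57.
Real GDP 2001 (at 1992 prices) = 49.45·850 + 36.25·887 + 10.55·1155 + 59.03·694 = 127338.32.
Deflator = Nominal/Real × 100 = 206417.57/127338.32 × 100 = 162.102.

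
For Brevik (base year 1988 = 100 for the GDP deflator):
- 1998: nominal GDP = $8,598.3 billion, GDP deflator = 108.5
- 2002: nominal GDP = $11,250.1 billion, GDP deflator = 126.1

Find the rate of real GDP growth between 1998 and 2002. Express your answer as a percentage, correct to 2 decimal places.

12.58%

Deflate each year: 1998 → 8598.3/1.085 = 7924.70; 2002 → 11250.1/1.261 = 8921.57.
So real GDP changed by 8921.57/7924.70 − 1 = 0.1258, i.e. 12.58%.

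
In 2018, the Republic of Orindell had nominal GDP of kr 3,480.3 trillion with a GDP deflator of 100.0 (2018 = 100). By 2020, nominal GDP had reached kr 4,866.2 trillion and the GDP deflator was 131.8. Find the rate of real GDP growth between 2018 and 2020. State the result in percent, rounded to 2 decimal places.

6.09%

Real GDP 2018 = 3480.3 / 1.000 = 3480.30.
Real GDP 2020 = 4866.2 / 1.318 = 3692.11.
Real growth = 3692.11 / 3480.30 − 1 = 0.0609.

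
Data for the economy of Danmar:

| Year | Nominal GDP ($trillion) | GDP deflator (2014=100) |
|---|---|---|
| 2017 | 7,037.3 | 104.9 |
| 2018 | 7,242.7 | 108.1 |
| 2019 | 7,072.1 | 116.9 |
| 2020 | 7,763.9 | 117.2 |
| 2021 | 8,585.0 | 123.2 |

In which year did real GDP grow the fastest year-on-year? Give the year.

2020

2018: real = 7242.7/1.081 = 6700.00; growth vs 2017 (6708.58) = -0.13%.
2019: real = 7072.1/1.169 = 6049.70; growth vs 2018 (6700.00) = -9.71%.
2020: real = 7763.9/1.172 = 6624.49; growth vs 2019 (6049.70) = 9.50%.
2021: real = 8585.0/1.232 = 6968.34; growth vs 2020 (6624.49) = 5.19%.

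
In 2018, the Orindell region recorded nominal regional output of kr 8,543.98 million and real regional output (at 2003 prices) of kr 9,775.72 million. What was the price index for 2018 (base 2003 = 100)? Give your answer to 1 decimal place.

price index = (Nominal / Real) × 100 = 8543.98 / 9775.72 × 100 = 87.40.

87.4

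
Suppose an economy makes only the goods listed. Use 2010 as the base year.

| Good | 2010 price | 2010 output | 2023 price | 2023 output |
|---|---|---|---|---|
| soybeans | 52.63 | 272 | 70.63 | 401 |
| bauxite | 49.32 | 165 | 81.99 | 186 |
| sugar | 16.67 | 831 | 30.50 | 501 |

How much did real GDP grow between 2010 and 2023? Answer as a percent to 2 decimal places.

6.40%

Real GDP 2010 = Nominal GDP 2010 = 52.63·272 + 49.32·165 + 16.67·831 = 36305.93.
Real GDP 2023 (at 2010 prices) = 52.63·401 + 49.32·186 + 16.67·501 = 38629.82.
Real growth = 38629.82/36305.93 − 1 = 0.0640.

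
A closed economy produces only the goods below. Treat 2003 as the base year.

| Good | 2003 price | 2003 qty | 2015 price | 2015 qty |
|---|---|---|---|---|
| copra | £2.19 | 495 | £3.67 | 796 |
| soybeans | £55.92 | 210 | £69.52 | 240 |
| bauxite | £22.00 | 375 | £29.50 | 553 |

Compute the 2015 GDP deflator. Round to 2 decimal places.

131.43

Nominal GDP 2015 = 3.67·796 + 69.52·240 + 29.50·553 = 35919.62.
Real GDP 2015 (at 2003 prices) = 2.19·796 + 55.92·240 + 22.00·553 = 27330.04.
Deflator = Nominal/Real × 100 = 35919.62/27330.04 × 100 = 131.429.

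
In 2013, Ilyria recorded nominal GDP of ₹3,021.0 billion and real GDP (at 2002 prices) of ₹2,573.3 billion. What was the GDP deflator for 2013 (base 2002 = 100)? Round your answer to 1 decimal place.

GDP deflator = (Nominal / Real) × 100 = 3021.0 / 2573.3 × 100 = 117.40.

117.4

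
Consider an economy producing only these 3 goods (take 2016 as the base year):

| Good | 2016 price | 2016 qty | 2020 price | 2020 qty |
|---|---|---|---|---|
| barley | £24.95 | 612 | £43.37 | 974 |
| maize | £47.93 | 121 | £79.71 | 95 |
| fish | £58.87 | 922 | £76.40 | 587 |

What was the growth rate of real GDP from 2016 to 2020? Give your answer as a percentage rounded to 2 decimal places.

-15.84%

Real GDP 2016 = Nominal GDP 2016 = 24.95·612 + 47.93·121 + 58.87·922 = 75347.07.
Real GDP 2020 (at 2016 prices) = 24.95·974 + 47.93·95 + 58.87·587 = 63411.34.
Real growth = 63411.34/75347.07 − 1 = -0.1584.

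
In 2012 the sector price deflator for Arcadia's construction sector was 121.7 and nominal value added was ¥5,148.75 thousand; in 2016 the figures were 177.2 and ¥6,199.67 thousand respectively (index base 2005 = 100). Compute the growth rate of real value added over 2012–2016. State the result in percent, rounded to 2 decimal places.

Real value added 2012 = 5148.75 / 1.217 = 4230.69.
Real value added 2016 = 6199.67 / 1.772 = 3498.69.
Real growth = 3498.69 / 4230.69 − 1 = -0.1730.

-17.30%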